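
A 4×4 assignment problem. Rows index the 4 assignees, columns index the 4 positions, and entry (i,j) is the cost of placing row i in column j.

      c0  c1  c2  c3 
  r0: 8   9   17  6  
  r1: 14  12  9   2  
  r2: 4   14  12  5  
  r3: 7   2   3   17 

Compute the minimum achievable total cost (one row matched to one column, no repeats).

Minimum assignment cost: 18

optimal assignment: row0→col1 (cost 9), row1→col3 (cost 2), row2→col0 (cost 4), row3→col2 (cost 3)
total = 9 + 2 + 4 + 3 = 18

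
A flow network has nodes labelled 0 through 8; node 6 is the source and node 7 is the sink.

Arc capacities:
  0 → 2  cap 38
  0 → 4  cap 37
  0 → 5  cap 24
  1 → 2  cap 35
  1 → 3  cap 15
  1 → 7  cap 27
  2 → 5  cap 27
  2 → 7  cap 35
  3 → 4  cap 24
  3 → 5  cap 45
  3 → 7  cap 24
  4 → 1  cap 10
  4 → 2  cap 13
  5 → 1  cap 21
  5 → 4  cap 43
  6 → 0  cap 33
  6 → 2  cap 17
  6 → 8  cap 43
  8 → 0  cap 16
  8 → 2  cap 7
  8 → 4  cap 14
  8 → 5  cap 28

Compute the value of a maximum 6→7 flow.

Maximum flow value: 66

augment #1: 6→2→7 bottleneck 17, total now 17
augment #2: 6→0→2→7 bottleneck 18, total now 35
augment #3: 6→0→4→1→7 bottleneck 10, total now 45
augment #4: 6→0→5→1→7 bottleneck 5, total now 50
augment #5: 6→8→5→1→7 bottleneck 12, total now 62
augment #6: 6→8→5→1→3→7 bottleneck 4, total now 66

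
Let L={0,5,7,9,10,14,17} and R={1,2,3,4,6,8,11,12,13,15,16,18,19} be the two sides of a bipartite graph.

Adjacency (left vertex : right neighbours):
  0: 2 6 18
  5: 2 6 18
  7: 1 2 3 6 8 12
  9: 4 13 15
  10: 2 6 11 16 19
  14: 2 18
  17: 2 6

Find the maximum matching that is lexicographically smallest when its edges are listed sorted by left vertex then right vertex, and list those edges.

|M| = 6 (so the lex-smallest maximum matching has 6 edges)
process left vertices in ascending order; for each, take the smallest-labelled available neighbour that still permits 6 edges overall, or leave it unmatched if none does
lex-smallest matching: {0-2, 5-6, 7-1, 9-4, 10-11, 14-18}

Lex-smallest maximum matching: {(0,2), (5,6), (7,1), (9,4), (10,11), (14,18)}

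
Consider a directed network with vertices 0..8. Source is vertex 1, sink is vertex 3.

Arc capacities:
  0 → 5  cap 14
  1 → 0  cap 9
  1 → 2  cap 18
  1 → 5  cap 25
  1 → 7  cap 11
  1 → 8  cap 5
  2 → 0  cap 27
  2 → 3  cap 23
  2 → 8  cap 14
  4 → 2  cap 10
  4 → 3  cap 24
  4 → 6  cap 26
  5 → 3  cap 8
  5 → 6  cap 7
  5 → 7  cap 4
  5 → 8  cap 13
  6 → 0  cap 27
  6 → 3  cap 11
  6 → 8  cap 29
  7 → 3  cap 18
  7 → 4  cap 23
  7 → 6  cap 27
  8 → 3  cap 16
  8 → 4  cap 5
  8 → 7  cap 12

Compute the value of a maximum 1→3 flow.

Maximum flow value: 66

augment #1: 1→2→3 bottleneck 18, total now 18
augment #2: 1→5→3 bottleneck 8, total now 26
augment #3: 1→7→3 bottleneck 11, total now 37
augment #4: 1→8→3 bottleneck 5, total now 42
augment #5: 1→5→6→3 bottleneck 7, total now 49
augment #6: 1→5→7→3 bottleneck 4, total now 53
augment #7: 1→5→8→3 bottleneck 6, total now 59
augment #8: 1→0→5→8→3 bottleneck 5, total now 64
augment #9: 1→0→5→8→4→3 bottleneck 2, total now 66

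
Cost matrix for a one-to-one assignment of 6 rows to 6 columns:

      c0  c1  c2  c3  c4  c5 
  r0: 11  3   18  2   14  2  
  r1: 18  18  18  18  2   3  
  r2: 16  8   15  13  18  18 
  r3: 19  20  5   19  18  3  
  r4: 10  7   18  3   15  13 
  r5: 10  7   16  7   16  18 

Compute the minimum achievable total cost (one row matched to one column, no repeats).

optimal assignment: row0→col5 (cost 2), row1→col4 (cost 2), row2→col1 (cost 8), row3→col2 (cost 5), row4→col3 (cost 3), row5→col0 (cost 10)
total = 2 + 2 + 8 + 5 + 3 + 10 = 30

Minimum assignment cost: 30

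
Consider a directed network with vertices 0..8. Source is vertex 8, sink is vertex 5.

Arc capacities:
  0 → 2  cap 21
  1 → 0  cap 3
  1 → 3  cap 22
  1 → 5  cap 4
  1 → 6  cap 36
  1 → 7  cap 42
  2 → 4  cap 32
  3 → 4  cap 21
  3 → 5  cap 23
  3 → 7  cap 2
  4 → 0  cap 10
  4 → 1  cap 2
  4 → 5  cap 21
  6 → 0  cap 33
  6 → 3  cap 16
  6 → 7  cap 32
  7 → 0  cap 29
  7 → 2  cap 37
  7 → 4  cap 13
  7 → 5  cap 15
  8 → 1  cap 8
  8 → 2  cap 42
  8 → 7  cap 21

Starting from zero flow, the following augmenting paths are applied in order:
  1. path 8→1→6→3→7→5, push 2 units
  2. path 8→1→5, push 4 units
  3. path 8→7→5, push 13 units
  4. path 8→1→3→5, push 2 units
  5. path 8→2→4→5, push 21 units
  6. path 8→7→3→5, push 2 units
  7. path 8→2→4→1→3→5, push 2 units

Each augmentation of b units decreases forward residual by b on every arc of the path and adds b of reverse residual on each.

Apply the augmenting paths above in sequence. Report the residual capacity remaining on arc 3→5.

Residual capacity of (3,5): 17

after path 1 (8→1→6→3→7→5, push 2): res(3,5)=23
after path 2 (8→1→5, push 4): res(3,5)=23
after path 3 (8→7→5, push 13): res(3,5)=23
after path 4 (8→1→3→5, push 2): res(3,5)=21
after path 5 (8→2→4→5, push 21): res(3,5)=21
after path 6 (8→7→3→5, push 2): res(3,5)=19
after path 7 (8→2→4→1→3→5, push 2): res(3,5)=17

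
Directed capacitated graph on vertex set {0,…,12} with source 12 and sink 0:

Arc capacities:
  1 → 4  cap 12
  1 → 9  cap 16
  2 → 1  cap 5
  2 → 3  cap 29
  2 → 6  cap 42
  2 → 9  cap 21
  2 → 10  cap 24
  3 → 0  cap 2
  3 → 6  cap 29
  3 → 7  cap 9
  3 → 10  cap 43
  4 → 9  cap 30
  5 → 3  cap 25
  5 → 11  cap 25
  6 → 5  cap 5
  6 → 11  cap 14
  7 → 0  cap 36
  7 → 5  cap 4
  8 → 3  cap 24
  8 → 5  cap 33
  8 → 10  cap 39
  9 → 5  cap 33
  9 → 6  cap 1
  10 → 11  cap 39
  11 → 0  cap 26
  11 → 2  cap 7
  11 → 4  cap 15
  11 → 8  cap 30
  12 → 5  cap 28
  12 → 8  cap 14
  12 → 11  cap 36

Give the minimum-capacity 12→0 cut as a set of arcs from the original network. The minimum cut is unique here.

Min-cut arcs: {(3,0), (3,7), (11,0)} (total capacity 37)

augment #1: 12→11→0 push 26
augment #2: 12→5→3→0 push 2
augment #3: 12→5→3→7→0 push 9
max flow = 37; residual-reachable set from 12 gives S-side
cut edges (S→T): {(3,0), (3,7), (11,0)} total cap 37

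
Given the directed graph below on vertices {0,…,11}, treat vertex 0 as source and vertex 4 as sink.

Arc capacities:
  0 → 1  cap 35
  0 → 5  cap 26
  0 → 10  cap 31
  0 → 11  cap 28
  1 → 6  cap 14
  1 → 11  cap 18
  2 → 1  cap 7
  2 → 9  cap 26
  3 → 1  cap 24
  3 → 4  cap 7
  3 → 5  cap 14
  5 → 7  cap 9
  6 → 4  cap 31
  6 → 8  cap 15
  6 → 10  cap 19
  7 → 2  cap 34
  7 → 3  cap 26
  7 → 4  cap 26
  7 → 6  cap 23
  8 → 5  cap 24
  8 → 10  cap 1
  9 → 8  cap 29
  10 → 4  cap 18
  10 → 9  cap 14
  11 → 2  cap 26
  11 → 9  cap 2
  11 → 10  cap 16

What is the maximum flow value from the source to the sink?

Maximum flow value: 41

augment #1: 0→10→4 bottleneck 18, total now 18
augment #2: 0→1→6→4 bottleneck 14, total now 32
augment #3: 0→5→7→4 bottleneck 9, total now 41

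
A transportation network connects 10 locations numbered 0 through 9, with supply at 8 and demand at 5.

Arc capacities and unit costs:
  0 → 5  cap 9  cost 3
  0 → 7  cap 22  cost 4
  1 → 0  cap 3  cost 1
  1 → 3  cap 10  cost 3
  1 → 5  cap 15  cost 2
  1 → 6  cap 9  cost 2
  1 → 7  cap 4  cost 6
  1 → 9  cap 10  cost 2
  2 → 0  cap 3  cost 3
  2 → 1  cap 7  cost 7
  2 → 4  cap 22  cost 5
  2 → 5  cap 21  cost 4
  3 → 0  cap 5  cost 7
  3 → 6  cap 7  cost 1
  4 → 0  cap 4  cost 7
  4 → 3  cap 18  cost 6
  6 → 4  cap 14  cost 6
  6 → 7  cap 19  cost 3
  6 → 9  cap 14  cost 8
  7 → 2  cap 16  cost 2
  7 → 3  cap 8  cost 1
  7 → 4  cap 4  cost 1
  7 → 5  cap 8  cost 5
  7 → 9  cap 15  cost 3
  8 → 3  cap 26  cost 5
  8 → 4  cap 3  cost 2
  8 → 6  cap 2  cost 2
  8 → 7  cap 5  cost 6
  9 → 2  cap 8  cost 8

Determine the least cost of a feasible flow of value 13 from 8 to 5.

shortest-cost path #1: 8→6→7→5 push 2 @ unit cost 10 (adds 20)
shortest-cost path #2: 8→7→5 push 5 @ unit cost 11 (adds 55)
shortest-cost path #3: 8→4→0→5 push 3 @ unit cost 12 (adds 36)
shortest-cost path #4: 8→3→6→7→5 push 1 @ unit cost 14 (adds 14)
shortest-cost path #5: 8→3→0→5 push 2 @ unit cost 15 (adds 30)
total cost = 155

Minimum cost for 13 units: 155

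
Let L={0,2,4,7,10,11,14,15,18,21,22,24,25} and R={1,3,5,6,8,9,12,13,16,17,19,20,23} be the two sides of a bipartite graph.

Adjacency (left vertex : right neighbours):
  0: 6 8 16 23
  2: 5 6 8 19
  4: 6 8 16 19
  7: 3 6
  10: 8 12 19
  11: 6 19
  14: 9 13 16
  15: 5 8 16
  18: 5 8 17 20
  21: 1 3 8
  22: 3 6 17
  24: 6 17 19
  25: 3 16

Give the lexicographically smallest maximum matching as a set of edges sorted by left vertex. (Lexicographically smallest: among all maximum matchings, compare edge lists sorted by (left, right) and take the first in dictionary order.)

|M| = 12 (so the lex-smallest maximum matching has 12 edges)
process left vertices in ascending order; for each, take the smallest-labelled available neighbour that still permits 12 edges overall, or leave it unmatched if none does
lex-smallest matching: {0-23, 2-5, 4-6, 7-3, 10-12, 11-19, 14-9, 15-8, 18-20, 21-1, 22-17, 25-16}

Lex-smallest maximum matching: {(0,23), (2,5), (4,6), (7,3), (10,12), (11,19), (14,9), (15,8), (18,20), (21,1), (22,17), (25,16)}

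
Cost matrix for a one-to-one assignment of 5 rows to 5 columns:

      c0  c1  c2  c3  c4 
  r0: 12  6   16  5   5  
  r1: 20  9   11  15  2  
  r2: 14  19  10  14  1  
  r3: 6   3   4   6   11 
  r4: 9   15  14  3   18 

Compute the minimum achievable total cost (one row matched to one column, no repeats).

Minimum assignment cost: 27

one of 2 optimal assignments: row0→col1 (cost 6), row1→col2 (cost 11), row2→col4 (cost 1), row3→col0 (cost 6), row4→col3 (cost 3)
total = 6 + 11 + 1 + 6 + 3 = 27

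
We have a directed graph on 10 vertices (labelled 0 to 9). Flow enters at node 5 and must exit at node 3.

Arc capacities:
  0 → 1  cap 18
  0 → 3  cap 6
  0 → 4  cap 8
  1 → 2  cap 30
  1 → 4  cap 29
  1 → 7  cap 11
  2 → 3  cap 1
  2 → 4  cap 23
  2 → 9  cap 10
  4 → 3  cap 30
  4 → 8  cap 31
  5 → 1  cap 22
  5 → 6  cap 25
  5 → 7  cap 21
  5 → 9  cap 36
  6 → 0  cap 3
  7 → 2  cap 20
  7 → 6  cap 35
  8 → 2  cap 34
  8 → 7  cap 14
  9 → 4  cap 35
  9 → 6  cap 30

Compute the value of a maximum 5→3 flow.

augment #1: 5→1→2→3 bottleneck 1, total now 1
augment #2: 5→1→4→3 bottleneck 21, total now 22
augment #3: 5→6→0→3 bottleneck 3, total now 25
augment #4: 5→9→4→3 bottleneck 9, total now 34

Maximum flow value: 34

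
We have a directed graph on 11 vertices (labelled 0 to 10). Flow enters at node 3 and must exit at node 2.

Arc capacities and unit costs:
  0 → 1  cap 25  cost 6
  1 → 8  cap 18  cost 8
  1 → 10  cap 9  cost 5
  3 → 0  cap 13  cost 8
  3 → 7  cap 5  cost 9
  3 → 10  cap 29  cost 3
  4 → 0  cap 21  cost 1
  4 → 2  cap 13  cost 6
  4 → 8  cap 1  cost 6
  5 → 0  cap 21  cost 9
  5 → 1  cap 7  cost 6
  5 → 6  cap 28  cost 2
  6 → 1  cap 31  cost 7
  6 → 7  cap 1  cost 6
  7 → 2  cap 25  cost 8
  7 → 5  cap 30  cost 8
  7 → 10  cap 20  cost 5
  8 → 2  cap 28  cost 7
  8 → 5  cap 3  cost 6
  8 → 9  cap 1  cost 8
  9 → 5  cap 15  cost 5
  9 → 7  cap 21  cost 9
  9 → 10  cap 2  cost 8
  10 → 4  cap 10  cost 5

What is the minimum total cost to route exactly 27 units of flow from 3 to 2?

Minimum cost for 27 units: 573

shortest-cost path #1: 3→10→4→2 push 10 @ unit cost 14 (adds 140)
shortest-cost path #2: 3→7→2 push 5 @ unit cost 17 (adds 85)
shortest-cost path #3: 3→0→1→8→2 push 12 @ unit cost 29 (adds 348)
total cost = 573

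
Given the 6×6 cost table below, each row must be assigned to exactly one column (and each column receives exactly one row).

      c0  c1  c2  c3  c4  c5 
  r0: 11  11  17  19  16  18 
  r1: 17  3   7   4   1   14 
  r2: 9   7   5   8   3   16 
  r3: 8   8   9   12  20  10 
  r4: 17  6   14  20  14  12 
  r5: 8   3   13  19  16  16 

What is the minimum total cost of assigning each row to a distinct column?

optimal assignment: row0→col0 (cost 11), row1→col3 (cost 4), row2→col4 (cost 3), row3→col2 (cost 9), row4→col5 (cost 12), row5→col1 (cost 3)
total = 11 + 4 + 3 + 9 + 12 + 3 = 42

Minimum assignment cost: 42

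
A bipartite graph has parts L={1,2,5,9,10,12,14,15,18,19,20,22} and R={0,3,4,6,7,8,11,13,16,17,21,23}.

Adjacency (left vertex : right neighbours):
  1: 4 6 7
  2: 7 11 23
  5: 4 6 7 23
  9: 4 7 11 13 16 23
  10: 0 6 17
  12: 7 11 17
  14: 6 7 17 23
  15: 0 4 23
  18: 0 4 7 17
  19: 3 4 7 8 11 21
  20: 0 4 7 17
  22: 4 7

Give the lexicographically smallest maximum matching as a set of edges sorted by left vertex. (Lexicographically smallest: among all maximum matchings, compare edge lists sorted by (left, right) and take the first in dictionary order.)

|M| = 9 (so the lex-smallest maximum matching has 9 edges)
process left vertices in ascending order; for each, take the smallest-labelled available neighbour that still permits 9 edges overall, or leave it unmatched if none does
lex-smallest matching: {1-4, 2-7, 5-6, 9-13, 10-0, 12-11, 14-17, 15-23, 19-3}

Lex-smallest maximum matching: {(1,4), (2,7), (5,6), (9,13), (10,0), (12,11), (14,17), (15,23), (19,3)}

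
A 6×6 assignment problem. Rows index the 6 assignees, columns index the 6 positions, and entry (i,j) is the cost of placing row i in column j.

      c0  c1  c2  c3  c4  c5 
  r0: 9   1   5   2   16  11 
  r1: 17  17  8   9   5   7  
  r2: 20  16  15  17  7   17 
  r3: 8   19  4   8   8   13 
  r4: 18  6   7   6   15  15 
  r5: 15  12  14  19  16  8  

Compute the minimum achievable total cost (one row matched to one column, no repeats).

optimal assignment: row0→col1 (cost 1), row1→col2 (cost 8), row2→col4 (cost 7), row3→col0 (cost 8), row4→col3 (cost 6), row5→col5 (cost 8)
total = 1 + 8 + 7 + 8 + 6 + 8 = 38

Minimum assignment cost: 38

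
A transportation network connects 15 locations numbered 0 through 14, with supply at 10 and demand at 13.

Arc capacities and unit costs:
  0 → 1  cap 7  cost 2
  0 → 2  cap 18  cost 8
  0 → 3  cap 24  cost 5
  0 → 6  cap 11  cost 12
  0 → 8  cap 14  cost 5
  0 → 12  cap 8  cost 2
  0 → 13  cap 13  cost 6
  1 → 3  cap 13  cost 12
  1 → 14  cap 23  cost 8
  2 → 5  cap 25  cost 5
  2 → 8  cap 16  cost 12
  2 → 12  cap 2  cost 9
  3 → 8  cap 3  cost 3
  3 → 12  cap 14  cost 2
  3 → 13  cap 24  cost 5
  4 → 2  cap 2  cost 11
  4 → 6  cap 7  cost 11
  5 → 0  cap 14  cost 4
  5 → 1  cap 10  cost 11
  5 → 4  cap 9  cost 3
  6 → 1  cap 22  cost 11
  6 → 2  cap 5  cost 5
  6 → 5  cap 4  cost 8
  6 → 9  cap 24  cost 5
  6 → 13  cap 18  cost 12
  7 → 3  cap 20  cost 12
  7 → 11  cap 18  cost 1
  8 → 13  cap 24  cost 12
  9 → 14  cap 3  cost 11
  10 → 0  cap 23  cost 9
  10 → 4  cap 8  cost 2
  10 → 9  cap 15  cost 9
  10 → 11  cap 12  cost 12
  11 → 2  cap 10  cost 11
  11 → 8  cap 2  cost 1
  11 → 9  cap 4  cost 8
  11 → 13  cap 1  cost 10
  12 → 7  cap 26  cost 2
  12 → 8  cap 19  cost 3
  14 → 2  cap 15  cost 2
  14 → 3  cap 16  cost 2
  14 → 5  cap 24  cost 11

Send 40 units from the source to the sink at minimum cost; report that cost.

shortest-cost path #1: 10→0→13 push 13 @ unit cost 15 (adds 195)
shortest-cost path #2: 10→0→3→13 push 10 @ unit cost 19 (adds 190)
shortest-cost path #3: 10→11→13 push 1 @ unit cost 22 (adds 22)
shortest-cost path #4: 10→4→6→13 push 7 @ unit cost 25 (adds 175)
shortest-cost path #5: 10→11→8→13 push 2 @ unit cost 25 (adds 50)
shortest-cost path #6: 10→9→14→3→13 push 3 @ unit cost 27 (adds 81)
shortest-cost path #7: 10→4→2→5→0→3→13 push 1 @ unit cost 32 (adds 32)
shortest-cost path #8: 10→11→2→5→0→3→13 push 3 @ unit cost 42 (adds 126)
total cost = 871

Minimum cost for 40 units: 871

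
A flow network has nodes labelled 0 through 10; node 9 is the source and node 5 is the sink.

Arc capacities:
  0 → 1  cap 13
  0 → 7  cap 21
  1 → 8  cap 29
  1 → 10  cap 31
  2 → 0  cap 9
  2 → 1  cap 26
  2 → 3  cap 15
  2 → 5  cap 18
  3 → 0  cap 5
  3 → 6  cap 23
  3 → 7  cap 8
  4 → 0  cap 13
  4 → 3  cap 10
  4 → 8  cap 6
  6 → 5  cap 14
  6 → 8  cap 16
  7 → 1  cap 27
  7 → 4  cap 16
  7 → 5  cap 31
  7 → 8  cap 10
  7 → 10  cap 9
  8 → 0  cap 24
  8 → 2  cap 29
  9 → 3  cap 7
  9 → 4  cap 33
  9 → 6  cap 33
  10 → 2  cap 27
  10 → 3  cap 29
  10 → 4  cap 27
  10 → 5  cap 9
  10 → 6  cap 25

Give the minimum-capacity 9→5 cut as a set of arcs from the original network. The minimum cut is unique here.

augment #1: 9→6→5 push 14
augment #2: 9→3→7→5 push 7
augment #3: 9→4→0→7→5 push 13
augment #4: 9→4→3→7→5 push 1
augment #5: 9→4→8→2→5 push 6
augment #6: 9→6→8→2→5 push 12
augment #7: 9→4→3→0→7→5 push 5
augment #8: 9→6→8→0→7→5 push 3
augment #9: 9→6→8→0→1→10→5 push 1
max flow = 62; residual-reachable set from 9 gives S-side
cut edges (S→T): {(3,0), (3,7), (4,0), (4,8), (6,5), (6,8)} total cap 62

Min-cut arcs: {(3,0), (3,7), (4,0), (4,8), (6,5), (6,8)} (total capacity 62)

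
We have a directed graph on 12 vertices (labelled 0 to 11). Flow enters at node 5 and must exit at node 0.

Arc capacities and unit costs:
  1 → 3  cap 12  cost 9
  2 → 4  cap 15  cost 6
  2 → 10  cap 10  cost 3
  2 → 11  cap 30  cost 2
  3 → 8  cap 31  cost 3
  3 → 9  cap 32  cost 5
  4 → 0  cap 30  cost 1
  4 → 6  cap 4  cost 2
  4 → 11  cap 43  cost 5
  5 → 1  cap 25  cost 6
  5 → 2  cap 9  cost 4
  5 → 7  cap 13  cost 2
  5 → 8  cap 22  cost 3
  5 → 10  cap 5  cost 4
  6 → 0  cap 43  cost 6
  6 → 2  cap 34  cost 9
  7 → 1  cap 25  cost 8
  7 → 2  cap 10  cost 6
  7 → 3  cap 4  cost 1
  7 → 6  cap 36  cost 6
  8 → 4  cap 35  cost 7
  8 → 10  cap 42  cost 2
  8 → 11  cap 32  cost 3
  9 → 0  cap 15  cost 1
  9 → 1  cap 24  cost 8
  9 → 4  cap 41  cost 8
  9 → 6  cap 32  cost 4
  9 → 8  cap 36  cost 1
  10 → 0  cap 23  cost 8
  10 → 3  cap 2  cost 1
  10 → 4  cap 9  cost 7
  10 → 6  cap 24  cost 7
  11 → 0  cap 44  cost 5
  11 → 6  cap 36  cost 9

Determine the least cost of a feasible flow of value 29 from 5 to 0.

Minimum cost for 29 units: 311

shortest-cost path #1: 5→7→3→9→0 push 4 @ unit cost 9 (adds 36)
shortest-cost path #2: 5→8→11→0 push 22 @ unit cost 11 (adds 242)
shortest-cost path #3: 5→2→4→0 push 3 @ unit cost 11 (adds 33)
total cost = 311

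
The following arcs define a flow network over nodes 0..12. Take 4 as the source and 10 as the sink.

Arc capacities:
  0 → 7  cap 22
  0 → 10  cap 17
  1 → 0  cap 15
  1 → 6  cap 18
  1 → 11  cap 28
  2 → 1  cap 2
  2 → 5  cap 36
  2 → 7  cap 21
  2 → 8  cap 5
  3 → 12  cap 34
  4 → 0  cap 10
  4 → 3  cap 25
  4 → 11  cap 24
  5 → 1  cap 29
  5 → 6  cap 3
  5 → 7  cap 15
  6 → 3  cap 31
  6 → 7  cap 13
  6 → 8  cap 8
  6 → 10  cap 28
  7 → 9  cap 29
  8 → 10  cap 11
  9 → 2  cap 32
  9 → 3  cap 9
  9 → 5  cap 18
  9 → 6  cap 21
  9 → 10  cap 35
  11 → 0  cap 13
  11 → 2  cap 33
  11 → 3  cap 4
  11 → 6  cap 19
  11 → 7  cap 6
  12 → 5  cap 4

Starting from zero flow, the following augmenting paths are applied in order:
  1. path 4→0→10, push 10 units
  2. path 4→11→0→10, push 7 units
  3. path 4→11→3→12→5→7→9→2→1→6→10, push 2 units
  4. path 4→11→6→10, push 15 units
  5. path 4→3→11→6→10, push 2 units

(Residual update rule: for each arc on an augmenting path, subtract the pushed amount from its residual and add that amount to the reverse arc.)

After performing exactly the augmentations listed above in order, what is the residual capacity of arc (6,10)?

Residual capacity of (6,10): 9

after path 1 (4→0→10, push 10): res(6,10)=28
after path 2 (4→11→0→10, push 7): res(6,10)=28
after path 3 (4→11→3→12→5→7→9→2→1→6→10, push 2): res(6,10)=26
after path 4 (4→11→6→10, push 15): res(6,10)=11
after path 5 (4→3→11→6→10, push 2): res(6,10)=9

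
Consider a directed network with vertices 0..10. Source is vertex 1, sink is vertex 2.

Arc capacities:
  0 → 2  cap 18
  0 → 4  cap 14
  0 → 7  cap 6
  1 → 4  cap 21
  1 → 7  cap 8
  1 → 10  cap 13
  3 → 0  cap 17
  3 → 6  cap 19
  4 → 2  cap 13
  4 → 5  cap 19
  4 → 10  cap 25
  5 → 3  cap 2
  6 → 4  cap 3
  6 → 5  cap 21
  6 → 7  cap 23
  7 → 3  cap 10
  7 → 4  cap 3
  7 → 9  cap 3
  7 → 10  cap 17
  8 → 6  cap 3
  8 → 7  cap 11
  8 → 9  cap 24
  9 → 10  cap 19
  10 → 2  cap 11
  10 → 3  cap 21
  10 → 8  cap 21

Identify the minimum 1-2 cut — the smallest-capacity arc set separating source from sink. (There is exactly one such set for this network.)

Min-cut arcs: {(3,0), (4,2), (10,2)} (total capacity 41)

augment #1: 1→4→2 push 13
augment #2: 1→10→2 push 11
augment #3: 1→7→3→0→2 push 8
augment #4: 1→10→3→0→2 push 2
augment #5: 1→4→5→3→0→2 push 2
augment #6: 1→4→10→3→0→2 push 5
max flow = 41; residual-reachable set from 1 gives S-side
cut edges (S→T): {(3,0), (4,2), (10,2)} total cap 41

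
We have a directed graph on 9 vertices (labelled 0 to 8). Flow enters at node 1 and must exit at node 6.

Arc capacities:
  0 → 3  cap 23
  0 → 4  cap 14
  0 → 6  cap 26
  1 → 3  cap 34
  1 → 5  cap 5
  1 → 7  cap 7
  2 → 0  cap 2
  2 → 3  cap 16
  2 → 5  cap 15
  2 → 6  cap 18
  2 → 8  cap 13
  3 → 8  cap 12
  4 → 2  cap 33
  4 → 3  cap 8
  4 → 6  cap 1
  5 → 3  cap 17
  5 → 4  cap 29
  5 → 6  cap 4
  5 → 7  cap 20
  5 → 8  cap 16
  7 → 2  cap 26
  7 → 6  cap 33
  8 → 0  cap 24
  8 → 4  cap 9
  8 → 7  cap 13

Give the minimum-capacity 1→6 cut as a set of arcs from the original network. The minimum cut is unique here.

augment #1: 1→5→6 push 4
augment #2: 1→7→6 push 7
augment #3: 1→5→4→6 push 1
augment #4: 1→3→8→0→6 push 12
max flow = 24; residual-reachable set from 1 gives S-side
cut edges (S→T): {(1,5), (1,7), (3,8)} total cap 24

Min-cut arcs: {(1,5), (1,7), (3,8)} (total capacity 24)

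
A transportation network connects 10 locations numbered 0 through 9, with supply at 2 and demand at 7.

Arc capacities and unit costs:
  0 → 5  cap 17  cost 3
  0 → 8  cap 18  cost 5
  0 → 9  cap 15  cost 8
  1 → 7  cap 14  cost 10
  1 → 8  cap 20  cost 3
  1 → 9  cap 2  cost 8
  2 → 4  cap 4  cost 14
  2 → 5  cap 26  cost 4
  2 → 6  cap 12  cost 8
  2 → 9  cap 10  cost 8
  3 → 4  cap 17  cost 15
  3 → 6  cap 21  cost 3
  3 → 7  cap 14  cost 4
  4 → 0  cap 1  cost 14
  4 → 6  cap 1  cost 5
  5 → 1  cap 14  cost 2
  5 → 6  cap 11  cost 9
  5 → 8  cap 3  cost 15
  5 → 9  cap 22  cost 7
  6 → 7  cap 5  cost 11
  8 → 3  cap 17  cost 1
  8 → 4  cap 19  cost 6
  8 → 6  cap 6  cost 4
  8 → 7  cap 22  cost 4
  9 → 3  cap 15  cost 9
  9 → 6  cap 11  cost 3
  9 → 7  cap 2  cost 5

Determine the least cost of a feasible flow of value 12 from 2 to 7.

Minimum cost for 12 units: 156

shortest-cost path #1: 2→9→7 push 2 @ unit cost 13 (adds 26)
shortest-cost path #2: 2→5→1→8→7 push 10 @ unit cost 13 (adds 130)
total cost = 156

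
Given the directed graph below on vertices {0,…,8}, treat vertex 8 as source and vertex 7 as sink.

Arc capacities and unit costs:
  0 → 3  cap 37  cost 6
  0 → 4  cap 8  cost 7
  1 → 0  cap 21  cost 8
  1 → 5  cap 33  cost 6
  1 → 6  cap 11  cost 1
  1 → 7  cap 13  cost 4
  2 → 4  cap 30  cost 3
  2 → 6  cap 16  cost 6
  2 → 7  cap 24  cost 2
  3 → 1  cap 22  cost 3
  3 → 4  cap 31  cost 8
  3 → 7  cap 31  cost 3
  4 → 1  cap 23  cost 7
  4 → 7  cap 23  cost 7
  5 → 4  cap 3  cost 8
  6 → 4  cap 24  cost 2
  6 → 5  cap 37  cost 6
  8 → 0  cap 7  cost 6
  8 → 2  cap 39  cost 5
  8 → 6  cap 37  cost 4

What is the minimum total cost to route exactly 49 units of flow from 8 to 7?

Minimum cost for 49 units: 497

shortest-cost path #1: 8→2→7 push 24 @ unit cost 7 (adds 168)
shortest-cost path #2: 8→6→4→7 push 23 @ unit cost 13 (adds 299)
shortest-cost path #3: 8→0→3→7 push 2 @ unit cost 15 (adds 30)
total cost = 497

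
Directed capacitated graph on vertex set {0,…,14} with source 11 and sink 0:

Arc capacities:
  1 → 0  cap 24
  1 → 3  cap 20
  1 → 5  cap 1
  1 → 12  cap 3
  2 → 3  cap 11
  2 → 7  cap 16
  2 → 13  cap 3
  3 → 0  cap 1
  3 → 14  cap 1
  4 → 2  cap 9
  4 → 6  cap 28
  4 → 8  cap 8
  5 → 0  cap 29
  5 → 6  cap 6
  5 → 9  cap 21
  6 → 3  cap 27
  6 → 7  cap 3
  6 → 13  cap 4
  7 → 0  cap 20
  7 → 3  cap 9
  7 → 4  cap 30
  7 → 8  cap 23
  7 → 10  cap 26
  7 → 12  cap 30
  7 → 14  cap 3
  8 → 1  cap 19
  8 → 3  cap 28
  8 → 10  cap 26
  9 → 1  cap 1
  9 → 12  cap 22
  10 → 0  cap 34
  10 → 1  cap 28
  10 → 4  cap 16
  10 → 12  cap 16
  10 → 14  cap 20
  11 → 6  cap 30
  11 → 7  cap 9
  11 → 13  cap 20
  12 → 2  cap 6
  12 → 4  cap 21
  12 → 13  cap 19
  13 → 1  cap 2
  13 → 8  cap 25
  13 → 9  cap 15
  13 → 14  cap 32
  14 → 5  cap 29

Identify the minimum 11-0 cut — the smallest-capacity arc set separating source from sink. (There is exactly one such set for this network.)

Min-cut arcs: {(3,0), (3,14), (6,7), (6,13), (11,7), (11,13)} (total capacity 38)

augment #1: 11→7→0 push 9
augment #2: 11→6→3→0 push 1
augment #3: 11→6→7→0 push 3
augment #4: 11→13→1→0 push 2
augment #5: 11→13→8→1→0 push 18
augment #6: 11→6→3→14→5→0 push 1
augment #7: 11→6→13→8→1→0 push 1
augment #8: 11→6→13→8→10→0 push 3
max flow = 38; residual-reachable set from 11 gives S-side
cut edges (S→T): {(3,0), (3,14), (6,7), (6,13), (11,7), (11,13)} total cap 38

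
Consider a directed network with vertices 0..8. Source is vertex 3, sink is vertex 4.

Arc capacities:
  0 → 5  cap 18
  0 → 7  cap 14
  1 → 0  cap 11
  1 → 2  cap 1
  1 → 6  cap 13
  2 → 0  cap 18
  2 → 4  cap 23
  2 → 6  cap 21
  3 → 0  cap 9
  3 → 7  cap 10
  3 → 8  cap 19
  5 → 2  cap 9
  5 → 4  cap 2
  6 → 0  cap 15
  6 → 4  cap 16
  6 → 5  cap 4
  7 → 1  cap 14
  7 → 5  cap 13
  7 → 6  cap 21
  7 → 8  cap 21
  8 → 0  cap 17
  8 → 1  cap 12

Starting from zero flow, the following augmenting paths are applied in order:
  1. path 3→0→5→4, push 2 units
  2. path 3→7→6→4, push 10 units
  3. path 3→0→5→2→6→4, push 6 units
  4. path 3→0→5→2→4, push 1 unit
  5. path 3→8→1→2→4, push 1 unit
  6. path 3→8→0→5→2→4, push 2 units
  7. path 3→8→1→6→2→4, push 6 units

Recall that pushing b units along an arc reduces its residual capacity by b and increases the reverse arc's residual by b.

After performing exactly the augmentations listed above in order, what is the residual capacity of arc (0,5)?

after path 1 (3→0→5→4, push 2): res(0,5)=16
after path 2 (3→7→6→4, push 10): res(0,5)=16
after path 3 (3→0→5→2→6→4, push 6): res(0,5)=10
after path 4 (3→0→5→2→4, push 1): res(0,5)=9
after path 5 (3→8→1→2→4, push 1): res(0,5)=9
after path 6 (3→8→0→5→2→4, push 2): res(0,5)=7
after path 7 (3→8→1→6→2→4, push 6): res(0,5)=7

Residual capacity of (0,5): 7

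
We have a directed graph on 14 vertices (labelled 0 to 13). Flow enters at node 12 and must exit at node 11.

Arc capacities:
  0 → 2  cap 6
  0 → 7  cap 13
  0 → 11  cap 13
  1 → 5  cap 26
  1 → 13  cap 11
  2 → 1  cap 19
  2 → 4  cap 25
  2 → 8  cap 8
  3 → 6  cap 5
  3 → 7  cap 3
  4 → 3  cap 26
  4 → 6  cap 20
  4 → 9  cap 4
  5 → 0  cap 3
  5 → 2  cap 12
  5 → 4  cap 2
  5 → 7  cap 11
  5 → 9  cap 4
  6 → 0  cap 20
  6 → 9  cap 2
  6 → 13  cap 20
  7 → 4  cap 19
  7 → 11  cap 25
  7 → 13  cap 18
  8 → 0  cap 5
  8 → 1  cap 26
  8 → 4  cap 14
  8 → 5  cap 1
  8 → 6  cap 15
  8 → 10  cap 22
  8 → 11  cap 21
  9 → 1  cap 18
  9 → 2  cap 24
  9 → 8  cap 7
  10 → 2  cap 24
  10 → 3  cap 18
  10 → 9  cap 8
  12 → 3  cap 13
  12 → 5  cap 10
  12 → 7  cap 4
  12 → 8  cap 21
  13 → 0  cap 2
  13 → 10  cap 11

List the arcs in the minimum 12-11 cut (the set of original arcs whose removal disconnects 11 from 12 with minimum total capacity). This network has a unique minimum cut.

Min-cut arcs: {(3,6), (3,7), (12,5), (12,7), (12,8)} (total capacity 43)

augment #1: 12→7→11 push 4
augment #2: 12→8→11 push 21
augment #3: 12→3→7→11 push 3
augment #4: 12→5→0→11 push 3
augment #5: 12→5→7→11 push 7
augment #6: 12→3→6→0→11 push 5
max flow = 43; residual-reachable set from 12 gives S-side
cut edges (S→T): {(3,6), (3,7), (12,5), (12,7), (12,8)} total cap 43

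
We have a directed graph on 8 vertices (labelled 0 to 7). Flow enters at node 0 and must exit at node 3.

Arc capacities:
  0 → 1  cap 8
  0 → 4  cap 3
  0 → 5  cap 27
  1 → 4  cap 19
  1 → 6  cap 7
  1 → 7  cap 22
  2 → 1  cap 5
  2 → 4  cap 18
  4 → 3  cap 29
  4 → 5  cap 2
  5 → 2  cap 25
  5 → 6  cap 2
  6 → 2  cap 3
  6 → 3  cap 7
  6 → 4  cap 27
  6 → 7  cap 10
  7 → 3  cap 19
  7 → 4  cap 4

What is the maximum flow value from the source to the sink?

augment #1: 0→4→3 bottleneck 3, total now 3
augment #2: 0→1→4→3 bottleneck 8, total now 11
augment #3: 0→5→6→3 bottleneck 2, total now 13
augment #4: 0→5→2→4→3 bottleneck 18, total now 31
augment #5: 0→5→2→1→6→3 bottleneck 5, total now 36

Maximum flow value: 36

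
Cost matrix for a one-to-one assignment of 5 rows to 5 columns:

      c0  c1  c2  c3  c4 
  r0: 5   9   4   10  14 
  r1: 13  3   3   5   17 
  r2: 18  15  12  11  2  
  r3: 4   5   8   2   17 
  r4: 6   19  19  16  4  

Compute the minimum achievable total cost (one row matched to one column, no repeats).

Minimum assignment cost: 17

optimal assignment: row0→col2 (cost 4), row1→col1 (cost 3), row2→col4 (cost 2), row3→col3 (cost 2), row4→col0 (cost 6)
total = 4 + 3 + 2 + 2 + 6 = 17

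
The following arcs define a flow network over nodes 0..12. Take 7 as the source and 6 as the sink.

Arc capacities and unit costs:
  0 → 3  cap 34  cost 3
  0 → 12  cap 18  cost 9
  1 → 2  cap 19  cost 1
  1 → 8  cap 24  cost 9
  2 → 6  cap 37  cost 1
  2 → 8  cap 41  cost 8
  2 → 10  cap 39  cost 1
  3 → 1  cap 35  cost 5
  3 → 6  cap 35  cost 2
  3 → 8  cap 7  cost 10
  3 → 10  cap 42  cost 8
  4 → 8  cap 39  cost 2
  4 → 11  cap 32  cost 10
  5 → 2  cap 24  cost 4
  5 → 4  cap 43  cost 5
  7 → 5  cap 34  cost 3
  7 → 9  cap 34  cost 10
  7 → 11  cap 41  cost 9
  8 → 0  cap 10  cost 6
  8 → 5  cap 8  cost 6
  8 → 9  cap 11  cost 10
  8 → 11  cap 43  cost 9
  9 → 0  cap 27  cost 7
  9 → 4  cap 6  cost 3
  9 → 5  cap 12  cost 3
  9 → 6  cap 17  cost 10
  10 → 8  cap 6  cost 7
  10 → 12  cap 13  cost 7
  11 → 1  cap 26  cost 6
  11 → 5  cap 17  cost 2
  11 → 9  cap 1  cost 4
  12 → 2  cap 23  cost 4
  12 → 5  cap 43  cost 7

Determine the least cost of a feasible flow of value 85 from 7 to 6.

shortest-cost path #1: 7→5→2→6 push 24 @ unit cost 8 (adds 192)
shortest-cost path #2: 7→11→1→2→6 push 13 @ unit cost 17 (adds 221)
shortest-cost path #3: 7→9→6 push 17 @ unit cost 20 (adds 340)
shortest-cost path #4: 7→5→4→8→0→3→6 push 10 @ unit cost 21 (adds 210)
shortest-cost path #5: 7→9→0→3→6 push 17 @ unit cost 22 (adds 374)
shortest-cost path #6: 7→11→9→0→3→6 push 1 @ unit cost 25 (adds 25)
shortest-cost path #7: 7→11→5→4→8→9→0→3→6 push 3 @ unit cost 40 (adds 120)
total cost = 1482

Minimum cost for 85 units: 1482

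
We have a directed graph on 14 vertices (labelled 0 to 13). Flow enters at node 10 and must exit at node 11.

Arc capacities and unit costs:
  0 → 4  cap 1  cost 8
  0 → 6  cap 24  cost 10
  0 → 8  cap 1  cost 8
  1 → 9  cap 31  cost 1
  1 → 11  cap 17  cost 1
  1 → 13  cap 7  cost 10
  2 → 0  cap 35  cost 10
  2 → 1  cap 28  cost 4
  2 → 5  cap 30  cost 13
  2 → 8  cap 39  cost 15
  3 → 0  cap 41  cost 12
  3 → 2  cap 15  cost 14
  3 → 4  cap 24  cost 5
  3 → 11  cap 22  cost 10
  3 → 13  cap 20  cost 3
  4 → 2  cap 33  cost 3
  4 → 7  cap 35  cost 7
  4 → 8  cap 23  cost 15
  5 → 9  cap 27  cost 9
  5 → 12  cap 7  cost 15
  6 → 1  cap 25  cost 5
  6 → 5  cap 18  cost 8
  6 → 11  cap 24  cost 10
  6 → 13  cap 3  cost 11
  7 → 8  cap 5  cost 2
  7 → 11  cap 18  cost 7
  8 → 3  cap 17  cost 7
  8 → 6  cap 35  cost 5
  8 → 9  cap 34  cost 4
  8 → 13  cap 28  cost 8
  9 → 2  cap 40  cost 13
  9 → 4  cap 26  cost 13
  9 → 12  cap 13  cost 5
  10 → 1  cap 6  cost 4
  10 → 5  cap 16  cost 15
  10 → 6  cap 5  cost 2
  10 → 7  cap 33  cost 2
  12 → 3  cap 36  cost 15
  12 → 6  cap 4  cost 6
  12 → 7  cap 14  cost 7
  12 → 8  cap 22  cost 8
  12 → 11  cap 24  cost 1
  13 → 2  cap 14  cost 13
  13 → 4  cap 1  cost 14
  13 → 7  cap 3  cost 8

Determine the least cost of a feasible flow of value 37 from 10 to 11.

shortest-cost path #1: 10→1→11 push 6 @ unit cost 5 (adds 30)
shortest-cost path #2: 10→6→1→11 push 5 @ unit cost 8 (adds 40)
shortest-cost path #3: 10→7→11 push 18 @ unit cost 9 (adds 162)
shortest-cost path #4: 10→7→8→9→12→11 push 5 @ unit cost 14 (adds 70)
shortest-cost path #5: 10→5→9→12→11 push 3 @ unit cost 30 (adds 90)
total cost = 392

Minimum cost for 37 units: 392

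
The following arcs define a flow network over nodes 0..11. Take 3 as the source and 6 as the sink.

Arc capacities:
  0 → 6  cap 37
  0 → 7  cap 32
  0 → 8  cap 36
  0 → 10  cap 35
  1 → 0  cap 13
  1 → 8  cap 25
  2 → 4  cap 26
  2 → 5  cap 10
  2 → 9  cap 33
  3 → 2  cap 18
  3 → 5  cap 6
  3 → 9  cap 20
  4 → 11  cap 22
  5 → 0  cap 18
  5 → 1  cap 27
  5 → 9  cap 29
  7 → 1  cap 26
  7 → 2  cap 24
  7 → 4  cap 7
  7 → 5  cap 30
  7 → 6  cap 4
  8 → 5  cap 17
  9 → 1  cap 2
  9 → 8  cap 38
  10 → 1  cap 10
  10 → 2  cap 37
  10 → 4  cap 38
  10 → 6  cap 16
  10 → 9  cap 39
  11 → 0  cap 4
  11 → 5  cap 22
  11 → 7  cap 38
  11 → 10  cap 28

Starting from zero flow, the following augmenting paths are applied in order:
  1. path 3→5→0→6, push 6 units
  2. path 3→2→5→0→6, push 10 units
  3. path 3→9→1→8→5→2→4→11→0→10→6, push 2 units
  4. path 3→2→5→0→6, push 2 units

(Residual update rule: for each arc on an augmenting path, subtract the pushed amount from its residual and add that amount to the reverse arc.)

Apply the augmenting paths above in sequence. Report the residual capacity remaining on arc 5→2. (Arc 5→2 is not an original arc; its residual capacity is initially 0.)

after path 1 (3→5→0→6, push 6): res(5,2)=0
after path 2 (3→2→5→0→6, push 10): res(5,2)=10
after path 3 (3→9→1→8→5→2→4→11→0→10→6, push 2): res(5,2)=8
after path 4 (3→2→5→0→6, push 2): res(5,2)=10

Residual capacity of (5,2): 10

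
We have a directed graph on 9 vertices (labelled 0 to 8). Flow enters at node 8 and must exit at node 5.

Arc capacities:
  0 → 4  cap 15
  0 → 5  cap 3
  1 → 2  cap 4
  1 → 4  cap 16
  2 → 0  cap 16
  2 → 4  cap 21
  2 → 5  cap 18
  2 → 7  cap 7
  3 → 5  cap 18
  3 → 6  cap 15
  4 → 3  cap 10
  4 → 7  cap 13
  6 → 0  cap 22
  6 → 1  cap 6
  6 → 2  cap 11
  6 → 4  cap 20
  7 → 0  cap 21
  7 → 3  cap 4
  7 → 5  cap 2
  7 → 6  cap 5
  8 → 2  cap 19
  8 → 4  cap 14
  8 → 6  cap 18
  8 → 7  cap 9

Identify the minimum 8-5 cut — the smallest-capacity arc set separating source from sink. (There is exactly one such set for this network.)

augment #1: 8→2→5 push 18
augment #2: 8→7→5 push 2
augment #3: 8→2→0→5 push 1
augment #4: 8→4→3→5 push 10
augment #5: 8→6→0→5 push 2
augment #6: 8→7→3→5 push 4
max flow = 37; residual-reachable set from 8 gives S-side
cut edges (S→T): {(0,5), (2,5), (4,3), (7,3), (7,5)} total cap 37

Min-cut arcs: {(0,5), (2,5), (4,3), (7,3), (7,5)} (total capacity 37)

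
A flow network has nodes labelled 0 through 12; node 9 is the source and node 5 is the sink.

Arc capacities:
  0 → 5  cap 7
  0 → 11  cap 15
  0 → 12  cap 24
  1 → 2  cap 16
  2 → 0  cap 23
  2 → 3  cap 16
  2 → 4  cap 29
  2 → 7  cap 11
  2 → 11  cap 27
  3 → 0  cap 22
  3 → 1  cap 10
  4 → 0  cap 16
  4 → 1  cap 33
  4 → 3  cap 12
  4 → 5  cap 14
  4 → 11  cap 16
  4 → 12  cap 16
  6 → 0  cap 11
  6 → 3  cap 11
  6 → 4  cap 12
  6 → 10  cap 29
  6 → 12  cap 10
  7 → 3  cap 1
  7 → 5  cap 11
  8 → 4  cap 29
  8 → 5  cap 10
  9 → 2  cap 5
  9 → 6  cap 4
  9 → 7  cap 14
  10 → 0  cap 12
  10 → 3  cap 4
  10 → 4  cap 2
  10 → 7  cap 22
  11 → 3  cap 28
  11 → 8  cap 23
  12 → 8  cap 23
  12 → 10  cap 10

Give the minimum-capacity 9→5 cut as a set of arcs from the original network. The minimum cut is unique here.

augment #1: 9→7→5 push 11
augment #2: 9→2→0→5 push 5
augment #3: 9→6→0→5 push 2
augment #4: 9→6→4→5 push 2
augment #5: 9→7→3→0→2→4→5 push 1
max flow = 21; residual-reachable set from 9 gives S-side
cut edges (S→T): {(7,3), (7,5), (9,2), (9,6)} total cap 21

Min-cut arcs: {(7,3), (7,5), (9,2), (9,6)} (total capacity 21)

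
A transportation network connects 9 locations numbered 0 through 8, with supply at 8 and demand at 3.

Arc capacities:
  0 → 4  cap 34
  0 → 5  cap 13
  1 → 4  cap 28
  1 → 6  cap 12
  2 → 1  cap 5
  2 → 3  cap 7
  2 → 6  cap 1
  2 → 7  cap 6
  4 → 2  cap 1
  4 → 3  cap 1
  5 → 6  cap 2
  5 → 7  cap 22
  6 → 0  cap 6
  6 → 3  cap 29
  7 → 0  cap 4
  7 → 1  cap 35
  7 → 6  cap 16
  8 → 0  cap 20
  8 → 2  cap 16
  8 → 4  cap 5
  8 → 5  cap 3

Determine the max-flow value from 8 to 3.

augment #1: 8→2→3 bottleneck 7, total now 7
augment #2: 8→4→3 bottleneck 1, total now 8
augment #3: 8→2→6→3 bottleneck 1, total now 9
augment #4: 8→5→6→3 bottleneck 2, total now 11
augment #5: 8→2→1→6→3 bottleneck 5, total now 16
augment #6: 8→2→7→6→3 bottleneck 3, total now 19
augment #7: 8→5→7→6→3 bottleneck 1, total now 20
augment #8: 8→0→5→7→6→3 bottleneck 12, total now 32
augment #9: 8→0→5→7→1→6→3 bottleneck 1, total now 33
augment #10: 8→4→2→7→1→6→3 bottleneck 1, total now 34

Maximum flow value: 34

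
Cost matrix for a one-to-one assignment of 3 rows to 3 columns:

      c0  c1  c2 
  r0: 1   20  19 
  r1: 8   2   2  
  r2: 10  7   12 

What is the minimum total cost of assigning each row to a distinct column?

optimal assignment: row0→col0 (cost 1), row1→col2 (cost 2), row2→col1 (cost 7)
total = 1 + 2 + 7 = 10

Minimum assignment cost: 10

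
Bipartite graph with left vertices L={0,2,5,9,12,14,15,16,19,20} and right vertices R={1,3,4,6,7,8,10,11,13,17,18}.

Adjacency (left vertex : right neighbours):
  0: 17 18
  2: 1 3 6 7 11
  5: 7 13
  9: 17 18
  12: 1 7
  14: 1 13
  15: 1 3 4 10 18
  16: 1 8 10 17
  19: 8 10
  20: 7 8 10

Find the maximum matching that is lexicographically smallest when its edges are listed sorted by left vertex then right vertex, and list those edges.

|M| = 9 (so the lex-smallest maximum matching has 9 edges)
process left vertices in ascending order; for each, take the smallest-labelled available neighbour that still permits 9 edges overall, or leave it unmatched if none does
lex-smallest matching: {0-17, 2-3, 5-7, 9-18, 12-1, 14-13, 15-4, 16-8, 19-10}

Lex-smallest maximum matching: {(0,17), (2,3), (5,7), (9,18), (12,1), (14,13), (15,4), (16,8), (19,10)}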